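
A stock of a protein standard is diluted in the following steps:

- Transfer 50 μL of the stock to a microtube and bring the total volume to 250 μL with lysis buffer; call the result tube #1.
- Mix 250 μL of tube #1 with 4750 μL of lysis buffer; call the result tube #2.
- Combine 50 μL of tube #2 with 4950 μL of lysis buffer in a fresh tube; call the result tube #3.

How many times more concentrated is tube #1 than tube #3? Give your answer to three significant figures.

Step 1: 50 μL brought to 250 μL → factor 250/50 = 5
Step 2: 250 μL + 4750 μL = 5000 μL total → factor 5000/250 = 20
Step 3: 50 μL + 4950 μL = 5000 μL total → factor 5000/50 = 100
Dilution factor to tube #1 = 5; to tube #3 = 10000
[tube #1]/[tube #3] = (factor to tube #3)/(factor to tube #1) = 10000/5 = 2.00 × 10^3

2.00 × 10^3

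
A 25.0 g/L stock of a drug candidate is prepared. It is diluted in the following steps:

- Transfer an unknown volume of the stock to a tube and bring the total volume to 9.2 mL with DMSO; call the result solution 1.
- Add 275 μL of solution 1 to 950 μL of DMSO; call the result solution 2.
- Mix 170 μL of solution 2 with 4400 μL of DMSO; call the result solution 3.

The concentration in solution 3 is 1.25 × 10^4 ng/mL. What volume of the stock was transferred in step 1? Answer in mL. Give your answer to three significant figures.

Step 1: v brought to 9.2 mL → factor = 9.2 mL/v
Step 2: 275 μL + 950 μL = 1225 μL total → factor 1225/275 = 4.4545
Step 3: 170 μL + 4400 μL = 4570 μL total → factor 4570/170 = 26.882
Product of known-step factors = 119.75
Overall factor = 25.0 g/L / (1.25 × 10^4 ng/mL) = 2000
Step-1 factor = 2000 / 119.75 = 16.702
v = 9.2 mL / 16.702 = 0.551 mL

0.551 mL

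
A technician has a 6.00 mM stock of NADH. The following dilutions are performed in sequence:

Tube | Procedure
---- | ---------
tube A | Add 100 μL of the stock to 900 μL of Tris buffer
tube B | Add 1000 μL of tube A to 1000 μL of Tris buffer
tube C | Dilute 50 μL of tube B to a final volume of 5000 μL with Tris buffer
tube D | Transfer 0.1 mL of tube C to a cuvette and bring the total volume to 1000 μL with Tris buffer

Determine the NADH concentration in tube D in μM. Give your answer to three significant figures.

Step 1: 100 μL + 900 μL = 1000 μL total → factor 1000/100 = 10
Step 2: 1000 μL + 1000 μL = 2000 μL total → factor 2000/1000 = 2
Step 3: 50 μL brought to 5000 μL → factor 5000/50 = 100
Step 4: 0.1 mL brought to 1000 μL → factor 1/0.1 = 10
Overall dilution factor = 10 × 2 × 100 × 10 = 20000
Final = 6.00 mM / 20000 = 0.0003000 mM = 0.300 μM

0.300 μM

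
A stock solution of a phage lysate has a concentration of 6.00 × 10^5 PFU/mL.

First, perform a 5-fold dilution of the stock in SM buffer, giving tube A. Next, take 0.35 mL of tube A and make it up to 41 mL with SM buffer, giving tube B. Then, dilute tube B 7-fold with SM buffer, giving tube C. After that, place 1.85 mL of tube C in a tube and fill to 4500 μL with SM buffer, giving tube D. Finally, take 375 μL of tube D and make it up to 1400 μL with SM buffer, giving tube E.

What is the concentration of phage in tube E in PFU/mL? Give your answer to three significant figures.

Step 1: 5-fold → factor 5
Step 2: 0.35 mL brought to 41 mL → factor 41/0.35 = 117.14
Step 3: 7-fold → factor 7
Step 4: 1.85 mL brought to 4500 μL → factor 4.5/1.85 = 2.4324
Step 5: 375 μL brought to 1400 μL → factor 1400/375 = 3.7333
Overall dilution factor = 5 × 117.14 × 7 × 2.4324 × 3.7333 = 37232
Final = 6.00 × 10^5 PFU/mL / 37232 = 16.1 PFU/mL

16.1 PFU/mL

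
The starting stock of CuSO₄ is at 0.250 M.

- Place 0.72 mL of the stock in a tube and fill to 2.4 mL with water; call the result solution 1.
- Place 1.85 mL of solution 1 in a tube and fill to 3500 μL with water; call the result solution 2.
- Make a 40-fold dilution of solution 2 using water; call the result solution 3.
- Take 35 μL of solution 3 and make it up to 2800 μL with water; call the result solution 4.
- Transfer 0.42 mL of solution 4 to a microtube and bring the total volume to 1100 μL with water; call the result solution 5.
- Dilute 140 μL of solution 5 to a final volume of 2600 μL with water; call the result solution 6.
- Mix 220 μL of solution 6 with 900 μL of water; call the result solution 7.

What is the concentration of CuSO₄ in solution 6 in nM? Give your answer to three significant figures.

Step 1: 0.72 mL brought to 2.4 mL → factor 2.4/0.72 = 3.3333
Step 2: 1.85 mL brought to 3500 μL → factor 3.5/1.85 = 1.8919
Step 3: 40-fold → factor 40
Step 4: 35 μL brought to 2800 μL → factor 2800/35 = 80
Step 5: 0.42 mL brought to 1100 μL → factor 1.1/0.42 = 2.619
Step 6: 140 μL brought to 2600 μL → factor 2600/140 = 18.571
Dilution factor through solution 6 = 3.3333 × 1.8919 × 40 × 80 × 2.619 × 18.571 = 9.8155 × 10^5
[solution 6] = 0.250 M / 9.8155 × 10^5 = 2.547 × 10^-7 M = 255 nM

255 nM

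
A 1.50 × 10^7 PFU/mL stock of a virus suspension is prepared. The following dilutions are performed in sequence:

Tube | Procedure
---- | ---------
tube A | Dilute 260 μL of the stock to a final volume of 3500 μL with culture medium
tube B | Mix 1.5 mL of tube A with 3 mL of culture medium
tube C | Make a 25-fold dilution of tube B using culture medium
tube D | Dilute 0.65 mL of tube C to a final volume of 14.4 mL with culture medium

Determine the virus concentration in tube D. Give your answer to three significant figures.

671 PFU/mL

Step 1: 260 μL brought to 3500 μL → factor 3500/260 = 13.462
Step 2: 1.5 mL + 3 mL = 4.5 mL total → factor 4.5/1.5 = 3
Step 3: 25-fold → factor 25
Step 4: 0.65 mL brought to 14.4 mL → factor 14.4/0.65 = 22.154
Overall dilution factor = 13.462 × 3 × 25 × 22.154 = 22367
Final = 1.50 × 10^7 PFU/mL / 22367 = 671 PFU/mL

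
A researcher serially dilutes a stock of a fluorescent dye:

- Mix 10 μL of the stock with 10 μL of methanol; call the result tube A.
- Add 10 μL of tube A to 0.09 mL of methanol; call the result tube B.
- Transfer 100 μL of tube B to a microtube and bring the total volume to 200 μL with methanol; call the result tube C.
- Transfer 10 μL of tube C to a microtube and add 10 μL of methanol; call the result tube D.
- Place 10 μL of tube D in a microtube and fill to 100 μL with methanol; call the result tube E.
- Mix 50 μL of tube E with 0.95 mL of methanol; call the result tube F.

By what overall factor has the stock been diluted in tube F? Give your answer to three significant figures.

Step 1: 10 μL + 10 μL = 20 μL total → factor 20/10 = 2
Step 2: 10 μL + 0.09 mL = 100 μL total → factor 100/10 = 10
Step 3: 100 μL brought to 200 μL → factor 200/100 = 2
Step 4: 10 μL + 10 μL = 20 μL total → factor 20/10 = 2
Step 5: 10 μL brought to 100 μL → factor 100/10 = 10
Step 6: 50 μL + 0.95 mL = 1000 μL total → factor 1000/50 = 20
Overall dilution factor = 2 × 10 × 2 × 2 × 10 × 20 = 16000

1.60 × 10^4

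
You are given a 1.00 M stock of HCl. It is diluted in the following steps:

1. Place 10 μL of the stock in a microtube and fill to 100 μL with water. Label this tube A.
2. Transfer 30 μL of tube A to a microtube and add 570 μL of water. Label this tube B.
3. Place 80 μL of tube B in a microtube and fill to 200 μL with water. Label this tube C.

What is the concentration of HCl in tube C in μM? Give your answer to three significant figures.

Step 1: 10 μL brought to 100 μL → factor 100/10 = 10
Step 2: 30 μL + 570 μL = 600 μL total → factor 600/30 = 20
Step 3: 80 μL brought to 200 μL → factor 200/80 = 2.5
Overall dilution factor = 10 × 20 × 2.5 = 500
Final = 1.00 M / 500 = 0.002000 M = 2.00 × 10^3 μM

2.00 × 10^3 μM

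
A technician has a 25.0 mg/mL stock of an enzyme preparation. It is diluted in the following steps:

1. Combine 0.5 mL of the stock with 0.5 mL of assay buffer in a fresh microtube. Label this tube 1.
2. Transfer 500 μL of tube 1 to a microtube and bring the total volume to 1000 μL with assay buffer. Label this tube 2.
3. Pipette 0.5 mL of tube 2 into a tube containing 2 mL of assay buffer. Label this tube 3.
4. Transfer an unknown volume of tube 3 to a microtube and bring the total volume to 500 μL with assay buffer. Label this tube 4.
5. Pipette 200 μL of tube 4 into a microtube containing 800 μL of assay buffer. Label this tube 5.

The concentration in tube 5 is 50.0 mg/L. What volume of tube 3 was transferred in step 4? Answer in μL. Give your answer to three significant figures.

100 μL

Step 1: 0.5 mL + 0.5 mL = 1 mL total → factor 1/0.5 = 2
Step 2: 500 μL brought to 1000 μL → factor 1000/500 = 2
Step 3: 0.5 mL + 2 mL = 2.5 mL total → factor 2.5/0.5 = 5
Step 4: v brought to 500 μL → factor = 500 μL/v
Step 5: 200 μL + 800 μL = 1000 μL total → factor 1000/200 = 5
Product of known-step factors = 100
Overall factor = 25.0 mg/mL / (50.0 mg/L) = 500
Step-4 factor = 500 / 100 = 5
v = 500 μL / 5 = 100 μL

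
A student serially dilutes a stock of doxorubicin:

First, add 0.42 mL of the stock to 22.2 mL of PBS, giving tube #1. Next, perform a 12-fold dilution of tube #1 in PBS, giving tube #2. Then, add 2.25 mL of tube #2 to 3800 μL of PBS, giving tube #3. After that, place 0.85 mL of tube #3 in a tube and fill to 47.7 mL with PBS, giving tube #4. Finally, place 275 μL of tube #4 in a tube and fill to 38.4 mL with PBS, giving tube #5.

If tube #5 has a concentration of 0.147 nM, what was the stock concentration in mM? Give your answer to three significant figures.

2.00 mM

Step 1: 0.42 mL + 22.2 mL = 22.62 mL total → factor 22.62/0.42 = 53.857
Step 2: 12-fold → factor 12
Step 3: 2.25 mL + 3800 μL = 6.05 mL total → factor 6.05/2.25 = 2.6889
Step 4: 0.85 mL brought to 47.7 mL → factor 47.7/0.85 = 56.118
Step 5: 275 μL brought to 38.4 mL → factor 38400/275 = 139.64
Overall dilution factor = 53.857 × 12 × 2.6889 × 56.118 × 139.64 = 1.3617 × 10^7
Stock = 0.147 nM × 1.3617 × 10^7 = 2.002 × 10^6 nM = 2.00 mM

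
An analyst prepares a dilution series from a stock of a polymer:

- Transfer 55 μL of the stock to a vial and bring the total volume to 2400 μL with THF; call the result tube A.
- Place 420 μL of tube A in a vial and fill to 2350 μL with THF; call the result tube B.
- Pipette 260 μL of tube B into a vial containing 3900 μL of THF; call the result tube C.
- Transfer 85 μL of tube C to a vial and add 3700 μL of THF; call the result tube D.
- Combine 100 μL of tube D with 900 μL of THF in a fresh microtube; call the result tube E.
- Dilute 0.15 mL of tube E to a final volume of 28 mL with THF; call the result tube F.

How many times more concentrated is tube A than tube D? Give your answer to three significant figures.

3.99 × 10^3

Step 1: 55 μL brought to 2400 μL → factor 2400/55 = 43.636
Step 2: 420 μL brought to 2350 μL → factor 2350/420 = 5.5952
Step 3: 260 μL + 3900 μL = 4160 μL total → factor 4160/260 = 16
Step 4: 85 μL + 3700 μL = 3785 μL total → factor 3785/85 = 44.529
Dilution factor to tube A = 43.636; to tube D = 1.7395 × 10^5
[tube A]/[tube D] = (factor to tube D)/(factor to tube A) = 1.7395 × 10^5/43.636 = 3.99 × 10^3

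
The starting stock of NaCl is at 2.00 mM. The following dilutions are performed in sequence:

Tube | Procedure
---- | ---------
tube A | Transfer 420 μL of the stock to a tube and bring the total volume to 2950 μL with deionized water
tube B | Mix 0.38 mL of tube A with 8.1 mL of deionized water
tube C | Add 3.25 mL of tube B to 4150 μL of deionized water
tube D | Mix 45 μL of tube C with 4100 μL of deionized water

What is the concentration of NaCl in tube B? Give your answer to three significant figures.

0.0128 mM

Step 1: 420 μL brought to 2950 μL → factor 2950/420 = 7.0238
Step 2: 0.38 mL + 8.1 mL = 8.48 mL total → factor 8.48/0.38 = 22.316
Dilution factor through tube B = 7.0238 × 22.316 = 156.74
[tube B] = 2.00 mM / 156.74 = 0.0128 mM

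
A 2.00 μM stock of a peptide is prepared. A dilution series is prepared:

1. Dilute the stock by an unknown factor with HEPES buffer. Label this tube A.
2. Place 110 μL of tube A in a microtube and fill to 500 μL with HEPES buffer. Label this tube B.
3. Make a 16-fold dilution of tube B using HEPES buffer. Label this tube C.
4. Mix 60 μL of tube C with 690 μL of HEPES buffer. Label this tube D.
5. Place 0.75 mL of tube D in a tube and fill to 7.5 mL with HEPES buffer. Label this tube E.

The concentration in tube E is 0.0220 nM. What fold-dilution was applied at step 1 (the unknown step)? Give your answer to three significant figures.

10.0-fold

Step 1: unknown factor x
Step 2: 110 μL brought to 500 μL → factor 500/110 = 4.5455
Step 3: 16-fold → factor 16
Step 4: 60 μL + 690 μL = 750 μL total → factor 750/60 = 12.5
Step 5: 0.75 mL brought to 7.5 mL → factor 7.5/0.75 = 10
Product of known-step factors = 9090.9
Overall factor = 2.00 μM / (0.0220 nM) = 90909
x = 90909 / 9090.9 = 10.0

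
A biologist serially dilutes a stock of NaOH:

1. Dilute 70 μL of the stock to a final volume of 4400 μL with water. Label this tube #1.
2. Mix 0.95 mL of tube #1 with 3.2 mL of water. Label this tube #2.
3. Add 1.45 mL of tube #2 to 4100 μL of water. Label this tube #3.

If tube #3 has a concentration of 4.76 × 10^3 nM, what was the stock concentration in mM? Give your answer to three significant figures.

5.00 mM

Step 1: 70 μL brought to 4400 μL → factor 4400/70 = 62.857
Step 2: 0.95 mL + 3.2 mL = 4.15 mL total → factor 4.15/0.95 = 4.3684
Step 3: 1.45 mL + 4100 μL = 5.55 mL total → factor 5.55/1.45 = 3.8276
Overall dilution factor = 62.857 × 4.3684 × 3.8276 = 1051
Stock = 4.76 × 10^3 nM × 1051 = 5.003 × 10^6 nM = 5.00 mM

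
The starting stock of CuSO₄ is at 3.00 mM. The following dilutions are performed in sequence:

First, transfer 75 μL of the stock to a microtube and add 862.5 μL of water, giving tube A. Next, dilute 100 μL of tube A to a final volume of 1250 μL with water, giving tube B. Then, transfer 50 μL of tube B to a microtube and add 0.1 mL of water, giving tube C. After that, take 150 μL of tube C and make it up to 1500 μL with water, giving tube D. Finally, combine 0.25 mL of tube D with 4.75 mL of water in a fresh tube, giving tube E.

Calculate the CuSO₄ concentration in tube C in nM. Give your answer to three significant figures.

6.40 × 10^3 nM

Step 1: 75 μL + 862.5 μL = 937.5 μL total → factor 937.5/75 = 12.5
Step 2: 100 μL brought to 1250 μL → factor 1250/100 = 12.5
Step 3: 50 μL + 0.1 mL = 150 μL total → factor 150/50 = 3
Dilution factor through tube C = 12.5 × 12.5 × 3 = 468.75
[tube C] = 3.00 mM / 468.75 = 0.006400 mM = 6.40 × 10^3 nM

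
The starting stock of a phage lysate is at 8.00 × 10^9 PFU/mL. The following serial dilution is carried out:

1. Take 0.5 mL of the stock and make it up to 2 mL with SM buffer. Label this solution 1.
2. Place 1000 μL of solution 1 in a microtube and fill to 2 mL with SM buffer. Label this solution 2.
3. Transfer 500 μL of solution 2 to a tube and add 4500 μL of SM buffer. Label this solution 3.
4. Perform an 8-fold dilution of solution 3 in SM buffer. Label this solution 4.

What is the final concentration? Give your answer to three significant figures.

1.25 × 10^7 PFU/mL

Step 1: 0.5 mL brought to 2 mL → factor 2/0.5 = 4
Step 2: 1000 μL brought to 2 mL → factor 2000/1000 = 2
Step 3: 500 μL + 4500 μL = 5000 μL total → factor 5000/500 = 10
Step 4: 8-fold → factor 8
Overall dilution factor = 4 × 2 × 10 × 8 = 640
Final = 8.00 × 10^9 PFU/mL / 640 = 1.25 × 10^7 PFU/mL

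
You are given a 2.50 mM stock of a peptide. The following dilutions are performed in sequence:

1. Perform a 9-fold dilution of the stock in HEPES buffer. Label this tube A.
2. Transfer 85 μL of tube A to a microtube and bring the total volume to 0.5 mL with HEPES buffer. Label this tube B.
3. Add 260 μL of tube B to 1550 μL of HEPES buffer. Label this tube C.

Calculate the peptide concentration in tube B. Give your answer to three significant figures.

0.0472 mM

Step 1: 9-fold → factor 9
Step 2: 85 μL brought to 0.5 mL → factor 500/85 = 5.8824
Dilution factor through tube B = 9 × 5.8824 = 52.941
[tube B] = 2.50 mM / 52.941 = 0.0472 mM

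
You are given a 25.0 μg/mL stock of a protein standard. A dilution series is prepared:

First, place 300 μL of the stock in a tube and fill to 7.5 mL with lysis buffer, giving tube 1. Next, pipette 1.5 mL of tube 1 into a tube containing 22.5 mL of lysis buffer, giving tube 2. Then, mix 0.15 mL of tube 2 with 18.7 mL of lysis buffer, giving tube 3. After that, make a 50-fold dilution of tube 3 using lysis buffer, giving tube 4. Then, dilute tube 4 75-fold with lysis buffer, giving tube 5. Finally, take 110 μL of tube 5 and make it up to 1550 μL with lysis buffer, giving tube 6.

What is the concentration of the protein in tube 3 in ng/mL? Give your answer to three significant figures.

0.497 ng/mL

Step 1: 300 μL brought to 7.5 mL → factor 7500/300 = 25
Step 2: 1.5 mL + 22.5 mL = 24 mL total → factor 24/1.5 = 16
Step 3: 0.15 mL + 18.7 mL = 18.85 mL total → factor 18.85/0.15 = 125.67
Dilution factor through tube 3 = 25 × 16 × 125.67 = 50267
[tube 3] = 25.0 μg/mL / 50267 = 0.0004973 μg/mL = 0.497 ng/mL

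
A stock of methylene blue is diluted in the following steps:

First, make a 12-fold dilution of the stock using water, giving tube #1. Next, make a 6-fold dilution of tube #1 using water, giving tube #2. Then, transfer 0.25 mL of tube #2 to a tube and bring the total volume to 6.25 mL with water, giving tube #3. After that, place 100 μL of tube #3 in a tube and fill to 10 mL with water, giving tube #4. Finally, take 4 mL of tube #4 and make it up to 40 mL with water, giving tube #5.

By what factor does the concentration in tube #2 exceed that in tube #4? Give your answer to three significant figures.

2.50 × 10^3

Step 1: 12-fold → factor 12
Step 2: 6-fold → factor 6
Step 3: 0.25 mL brought to 6.25 mL → factor 6.25/0.25 = 25
Step 4: 100 μL brought to 10 mL → factor 10000/100 = 100
Dilution factor to tube #2 = 72; to tube #4 = 1.8 × 10^5
[tube #2]/[tube #4] = (factor to tube #4)/(factor to tube #2) = 1.8 × 10^5/72 = 2.50 × 10^3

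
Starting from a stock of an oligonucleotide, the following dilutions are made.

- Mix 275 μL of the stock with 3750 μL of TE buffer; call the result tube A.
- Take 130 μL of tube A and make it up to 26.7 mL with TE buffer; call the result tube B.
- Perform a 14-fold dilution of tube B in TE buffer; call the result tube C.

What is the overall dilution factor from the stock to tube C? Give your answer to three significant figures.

Step 1: 275 μL + 3750 μL = 4025 μL total → factor 4025/275 = 14.636
Step 2: 130 μL brought to 26.7 mL → factor 26700/130 = 205.38
Step 3: 14-fold → factor 14
Overall dilution factor = 14.636 × 205.38 × 14 = 42085

4.21 × 10^4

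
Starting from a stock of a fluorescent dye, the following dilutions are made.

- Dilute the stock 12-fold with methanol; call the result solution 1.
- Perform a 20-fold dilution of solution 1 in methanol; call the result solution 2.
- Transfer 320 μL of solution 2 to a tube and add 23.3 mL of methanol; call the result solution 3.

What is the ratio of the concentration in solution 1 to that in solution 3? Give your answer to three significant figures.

Step 1: 12-fold → factor 12
Step 2: 20-fold → factor 20
Step 3: 320 μL + 23.3 mL = 23620 μL total → factor 23620/320 = 73.812
Dilution factor to solution 1 = 12; to solution 3 = 17715
[solution 1]/[solution 3] = (factor to solution 3)/(factor to solution 1) = 17715/12 = 1.48 × 10^3

1.48 × 10^3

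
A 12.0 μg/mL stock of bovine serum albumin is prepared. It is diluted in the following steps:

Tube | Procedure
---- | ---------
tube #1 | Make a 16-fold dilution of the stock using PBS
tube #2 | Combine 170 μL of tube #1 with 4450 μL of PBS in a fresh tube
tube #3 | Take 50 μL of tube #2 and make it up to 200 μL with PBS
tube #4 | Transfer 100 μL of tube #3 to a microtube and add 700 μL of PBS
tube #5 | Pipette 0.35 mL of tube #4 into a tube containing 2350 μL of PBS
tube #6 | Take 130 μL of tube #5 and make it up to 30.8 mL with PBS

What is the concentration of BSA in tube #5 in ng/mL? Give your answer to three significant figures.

0.112 ng/mL

Step 1: 16-fold → factor 16
Step 2: 170 μL + 4450 μL = 4620 μL total → factor 4620/170 = 27.176
Step 3: 50 μL brought to 200 μL → factor 200/50 = 4
Step 4: 100 μL + 700 μL = 800 μL total → factor 800/100 = 8
Step 5: 0.35 mL + 2350 μL = 2.7 mL total → factor 2.7/0.35 = 7.7143
Dilution factor through tube #5 = 16 × 27.176 × 4 × 8 × 7.7143 = 1.0734 × 10^5
[tube #5] = 12.0 μg/mL / 1.0734 × 10^5 = 0.0001118 μg/mL = 0.112 ng/mL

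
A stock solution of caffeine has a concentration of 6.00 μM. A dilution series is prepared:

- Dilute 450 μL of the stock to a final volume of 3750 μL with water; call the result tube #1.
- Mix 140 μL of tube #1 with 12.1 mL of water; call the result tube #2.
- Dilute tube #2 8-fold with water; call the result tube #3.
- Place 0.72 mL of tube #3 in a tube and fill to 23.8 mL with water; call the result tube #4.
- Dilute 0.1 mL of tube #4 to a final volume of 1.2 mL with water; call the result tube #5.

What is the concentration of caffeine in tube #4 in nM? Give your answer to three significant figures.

Step 1: 450 μL brought to 3750 μL → factor 3750/450 = 8.3333
Step 2: 140 μL + 12.1 mL = 12240 μL total → factor 12240/140 = 87.429
Step 3: 8-fold → factor 8
Step 4: 0.72 mL brought to 23.8 mL → factor 23.8/0.72 = 33.056
Dilution factor through tube #4 = 8.3333 × 87.429 × 8 × 33.056 = 1.9267 × 10^5
[tube #4] = 6.00 μM / 1.9267 × 10^5 = 3.114 × 10^-5 μM = 0.0311 nM

0.0311 nM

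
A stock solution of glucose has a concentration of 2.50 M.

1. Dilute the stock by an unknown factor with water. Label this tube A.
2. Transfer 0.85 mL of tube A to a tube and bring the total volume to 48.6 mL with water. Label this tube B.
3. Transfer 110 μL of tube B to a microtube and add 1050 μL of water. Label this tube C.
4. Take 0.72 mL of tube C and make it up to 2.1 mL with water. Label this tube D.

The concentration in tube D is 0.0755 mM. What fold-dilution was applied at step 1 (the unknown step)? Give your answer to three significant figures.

18.8-fold

Step 1: unknown factor x
Step 2: 0.85 mL brought to 48.6 mL → factor 48.6/0.85 = 57.176
Step 3: 110 μL + 1050 μL = 1160 μL total → factor 1160/110 = 10.545
Step 4: 0.72 mL brought to 2.1 mL → factor 2.1/0.72 = 2.9167
Product of known-step factors = 1758.6
Overall factor = 2.50 M / (0.0755 mM) = 33113
x = 33113 / 1758.6 = 18.8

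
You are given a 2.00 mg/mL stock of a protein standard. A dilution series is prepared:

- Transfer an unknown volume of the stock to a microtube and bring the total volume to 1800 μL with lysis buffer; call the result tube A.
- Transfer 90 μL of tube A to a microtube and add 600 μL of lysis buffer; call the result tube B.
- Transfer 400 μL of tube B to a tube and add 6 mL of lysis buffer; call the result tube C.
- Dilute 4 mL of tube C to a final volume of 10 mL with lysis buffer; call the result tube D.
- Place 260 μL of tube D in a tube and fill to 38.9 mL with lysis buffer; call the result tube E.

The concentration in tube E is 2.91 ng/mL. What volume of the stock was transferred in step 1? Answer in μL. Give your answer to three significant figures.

120 μL

Step 1: v brought to 1800 μL → factor = 1800 μL/v
Step 2: 90 μL + 600 μL = 690 μL total → factor 690/90 = 7.6667
Step 3: 400 μL + 6 mL = 6400 μL total → factor 6400/400 = 16
Step 4: 4 mL brought to 10 mL → factor 10/4 = 2.5
Step 5: 260 μL brought to 38.9 mL → factor 38900/260 = 149.62
Product of known-step factors = 45882
Overall factor = 2.00 mg/mL / (2.91 ng/mL) = 6.8729 × 10^5
Step-1 factor = 6.8729 × 10^5 / 45882 = 14.979
v = 1800 μL / 14.979 = 120 μL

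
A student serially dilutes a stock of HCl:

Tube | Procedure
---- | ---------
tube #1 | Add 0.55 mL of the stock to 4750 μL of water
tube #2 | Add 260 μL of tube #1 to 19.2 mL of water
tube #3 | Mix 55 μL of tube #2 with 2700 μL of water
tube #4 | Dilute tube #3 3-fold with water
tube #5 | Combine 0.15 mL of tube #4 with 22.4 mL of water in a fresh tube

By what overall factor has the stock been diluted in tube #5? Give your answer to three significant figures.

1.63 × 10^7

Step 1: 0.55 mL + 4750 μL = 5.3 mL total → factor 5.3/0.55 = 9.6364
Step 2: 260 μL + 19.2 mL = 19460 μL total → factor 19460/260 = 74.846
Step 3: 55 μL + 2700 μL = 2755 μL total → factor 2755/55 = 50.091
Step 4: 3-fold → factor 3
Step 5: 0.15 mL + 22.4 mL = 22.55 mL total → factor 22.55/0.15 = 150.33
Overall dilution factor = 9.6364 × 74.846 × 50.091 × 3 × 150.33 = 1.6294 × 10^7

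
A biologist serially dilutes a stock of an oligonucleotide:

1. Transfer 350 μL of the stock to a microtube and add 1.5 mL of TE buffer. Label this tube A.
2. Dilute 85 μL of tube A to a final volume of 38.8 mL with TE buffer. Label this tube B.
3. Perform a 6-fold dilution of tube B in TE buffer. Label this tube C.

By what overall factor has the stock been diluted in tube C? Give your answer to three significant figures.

Step 1: 350 μL + 1.5 mL = 1850 μL total → factor 1850/350 = 5.2857
Step 2: 85 μL brought to 38.8 mL → factor 38800/85 = 456.47
Step 3: 6-fold → factor 6
Overall dilution factor = 5.2857 × 456.47 × 6 = 14477

1.45 × 10^4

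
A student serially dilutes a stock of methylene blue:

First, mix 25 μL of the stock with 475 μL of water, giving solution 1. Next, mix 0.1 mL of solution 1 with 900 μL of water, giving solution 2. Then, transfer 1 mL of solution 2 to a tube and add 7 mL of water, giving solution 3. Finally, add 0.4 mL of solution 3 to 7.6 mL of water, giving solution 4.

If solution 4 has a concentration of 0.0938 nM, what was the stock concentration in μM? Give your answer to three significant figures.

Step 1: 25 μL + 475 μL = 500 μL total → factor 500/25 = 20
Step 2: 0.1 mL + 900 μL = 1 mL total → factor 1/0.1 = 10
Step 3: 1 mL + 7 mL = 8 mL total → factor 8/1 = 8
Step 4: 0.4 mL + 7.6 mL = 8 mL total → factor 8/0.4 = 20
Overall dilution factor = 20 × 10 × 8 × 20 = 32000
Stock = 0.0938 nM × 32000 = 3002 nM = 3.00 μM

3.00 μM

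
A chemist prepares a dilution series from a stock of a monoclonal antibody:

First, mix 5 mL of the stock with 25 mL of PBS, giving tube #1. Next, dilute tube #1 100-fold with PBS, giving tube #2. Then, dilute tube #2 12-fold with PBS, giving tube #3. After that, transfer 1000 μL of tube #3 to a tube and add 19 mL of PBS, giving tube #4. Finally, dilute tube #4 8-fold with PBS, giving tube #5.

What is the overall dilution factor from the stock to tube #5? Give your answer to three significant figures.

1.15 × 10^6

Step 1: 5 mL + 25 mL = 30 mL total → factor 30/5 = 6
Step 2: 100-fold → factor 100
Step 3: 12-fold → factor 12
Step 4: 1000 μL + 19 mL = 20000 μL total → factor 20000/1000 = 20
Step 5: 8-fold → factor 8
Overall dilution factor = 6 × 100 × 12 × 20 × 8 = 1.152 × 10^6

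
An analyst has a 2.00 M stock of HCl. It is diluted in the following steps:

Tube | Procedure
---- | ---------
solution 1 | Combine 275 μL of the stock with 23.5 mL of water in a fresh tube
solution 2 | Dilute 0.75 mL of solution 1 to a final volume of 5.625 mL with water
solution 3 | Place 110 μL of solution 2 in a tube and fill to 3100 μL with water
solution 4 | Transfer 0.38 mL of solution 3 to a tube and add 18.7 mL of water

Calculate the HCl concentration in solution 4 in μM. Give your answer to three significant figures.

Step 1: 275 μL + 23.5 mL = 23775 μL total → factor 23775/275 = 86.455
Step 2: 0.75 mL brought to 5.625 mL → factor 5.625/0.75 = 7.5
Step 3: 110 μL brought to 3100 μL → factor 3100/110 = 28.182
Step 4: 0.38 mL + 18.7 mL = 19.08 mL total → factor 19.08/0.38 = 50.211
Dilution factor through solution 4 = 86.455 × 7.5 × 28.182 × 50.211 = 9.1751 × 10^5
[solution 4] = 2.00 M / 9.1751 × 10^5 = 2.180 × 10^-6 M = 2.18 μM

2.18 μM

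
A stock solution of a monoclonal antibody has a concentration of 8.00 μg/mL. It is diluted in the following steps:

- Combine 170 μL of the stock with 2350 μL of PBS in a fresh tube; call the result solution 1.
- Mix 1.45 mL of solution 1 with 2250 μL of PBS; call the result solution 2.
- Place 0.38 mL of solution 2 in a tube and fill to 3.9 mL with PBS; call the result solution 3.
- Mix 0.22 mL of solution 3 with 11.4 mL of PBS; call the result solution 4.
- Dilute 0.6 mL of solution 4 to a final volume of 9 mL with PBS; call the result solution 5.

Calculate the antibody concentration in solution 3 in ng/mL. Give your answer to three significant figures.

20.6 ng/mL

Step 1: 170 μL + 2350 μL = 2520 μL total → factor 2520/170 = 14.824
Step 2: 1.45 mL + 2250 μL = 3.7 mL total → factor 3.7/1.45 = 2.5517
Step 3: 0.38 mL brought to 3.9 mL → factor 3.9/0.38 = 10.263
Dilution factor through solution 3 = 14.824 × 2.5517 × 10.263 = 388.21
[solution 3] = 8.00 μg/mL / 388.21 = 0.02061 μg/mL = 20.6 ng/mL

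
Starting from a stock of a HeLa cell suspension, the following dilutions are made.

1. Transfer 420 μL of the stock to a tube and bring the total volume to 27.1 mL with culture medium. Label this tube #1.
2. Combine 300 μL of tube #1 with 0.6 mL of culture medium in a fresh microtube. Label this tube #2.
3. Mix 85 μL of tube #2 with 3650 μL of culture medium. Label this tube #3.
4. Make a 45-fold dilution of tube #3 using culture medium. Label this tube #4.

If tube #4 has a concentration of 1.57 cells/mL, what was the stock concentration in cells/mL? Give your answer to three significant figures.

Step 1: 420 μL brought to 27.1 mL → factor 27100/420 = 64.524
Step 2: 300 μL + 0.6 mL = 900 μL total → factor 900/300 = 3
Step 3: 85 μL + 3650 μL = 3735 μL total → factor 3735/85 = 43.941
Step 4: 45-fold → factor 45
Overall dilution factor = 64.524 × 3 × 43.941 × 45 = 3.8276 × 10^5
Stock = 1.57 cells/mL × 3.8276 × 10^5 = 6.01 × 10^5 cells/mL

6.01 × 10^5 cells/mL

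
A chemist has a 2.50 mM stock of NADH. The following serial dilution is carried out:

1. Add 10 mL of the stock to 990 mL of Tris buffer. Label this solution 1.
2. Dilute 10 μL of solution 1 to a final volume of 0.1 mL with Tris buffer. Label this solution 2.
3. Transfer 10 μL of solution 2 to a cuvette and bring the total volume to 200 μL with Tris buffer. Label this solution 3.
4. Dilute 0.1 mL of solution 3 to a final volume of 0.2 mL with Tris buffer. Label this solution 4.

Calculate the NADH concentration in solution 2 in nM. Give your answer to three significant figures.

2.50 × 10^3 nM

Step 1: 10 mL + 990 mL = 1000 mL total → factor 1000/10 = 100
Step 2: 10 μL brought to 0.1 mL → factor 100/10 = 10
Dilution factor through solution 2 = 100 × 10 = 1000
[solution 2] = 2.50 mM / 1000 = 0.002500 mM = 2.50 × 10^3 nM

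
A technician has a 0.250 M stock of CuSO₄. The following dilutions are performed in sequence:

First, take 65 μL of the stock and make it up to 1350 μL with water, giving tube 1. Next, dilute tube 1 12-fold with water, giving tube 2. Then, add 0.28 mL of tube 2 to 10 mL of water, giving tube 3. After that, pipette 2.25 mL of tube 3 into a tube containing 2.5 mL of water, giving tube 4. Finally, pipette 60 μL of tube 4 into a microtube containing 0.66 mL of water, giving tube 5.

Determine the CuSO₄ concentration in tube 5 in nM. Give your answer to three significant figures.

Step 1: 65 μL brought to 1350 μL → factor 1350/65 = 20.769
Step 2: 12-fold → factor 12
Step 3: 0.28 mL + 10 mL = 10.28 mL total → factor 10.28/0.28 = 36.714
Step 4: 2.25 mL + 2.5 mL = 4.75 mL total → factor 4.75/2.25 = 2.1111
Step 5: 60 μL + 0.66 mL = 720 μL total → factor 720/60 = 12
Overall dilution factor = 20.769 × 12 × 36.714 × 2.1111 × 12 = 2.3181 × 10^5
Final = 0.250 M / 2.3181 × 10^5 = 1.078 × 10^-6 M = 1.08 × 10^3 nM

1.08 × 10^3 nM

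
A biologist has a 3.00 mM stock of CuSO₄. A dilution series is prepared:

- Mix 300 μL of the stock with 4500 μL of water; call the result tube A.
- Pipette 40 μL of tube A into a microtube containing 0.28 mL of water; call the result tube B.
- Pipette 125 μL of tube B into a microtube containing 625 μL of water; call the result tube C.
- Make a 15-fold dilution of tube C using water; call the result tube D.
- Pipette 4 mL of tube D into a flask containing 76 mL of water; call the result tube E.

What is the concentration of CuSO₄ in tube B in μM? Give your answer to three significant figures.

Step 1: 300 μL + 4500 μL = 4800 μL total → factor 4800/300 = 16
Step 2: 40 μL + 0.28 mL = 320 μL total → factor 320/40 = 8
Dilution factor through tube B = 16 × 8 = 128
[tube B] = 3.00 mM / 128 = 0.02344 mM = 23.4 μM

23.4 μM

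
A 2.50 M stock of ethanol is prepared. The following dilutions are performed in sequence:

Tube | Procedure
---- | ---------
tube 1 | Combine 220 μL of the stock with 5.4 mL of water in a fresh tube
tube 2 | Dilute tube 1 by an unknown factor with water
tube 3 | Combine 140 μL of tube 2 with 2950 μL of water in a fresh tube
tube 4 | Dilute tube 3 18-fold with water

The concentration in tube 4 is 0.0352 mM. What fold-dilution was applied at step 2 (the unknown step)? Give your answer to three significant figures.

Step 1: 220 μL + 5.4 mL = 5620 μL total → factor 5620/220 = 25.545
Step 2: unknown factor x
Step 3: 140 μL + 2950 μL = 3090 μL total → factor 3090/140 = 22.071
Step 4: 18-fold → factor 18
Product of known-step factors = 10149
Overall factor = 2.50 M / (0.0352 mM) = 71023
x = 71023 / 10149 = 7.00

7.00-fold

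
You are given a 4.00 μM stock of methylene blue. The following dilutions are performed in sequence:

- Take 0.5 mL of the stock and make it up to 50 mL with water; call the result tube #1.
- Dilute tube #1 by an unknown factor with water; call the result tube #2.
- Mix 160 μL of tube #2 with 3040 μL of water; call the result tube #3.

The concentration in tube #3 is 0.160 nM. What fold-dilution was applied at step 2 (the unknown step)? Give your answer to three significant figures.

12.5-fold

Step 1: 0.5 mL brought to 50 mL → factor 50/0.5 = 100
Step 2: unknown factor x
Step 3: 160 μL + 3040 μL = 3200 μL total → factor 3200/160 = 20
Product of known-step factors = 2000
Overall factor = 4.00 μM / (0.160 nM) = 25000
x = 25000 / 2000 = 12.5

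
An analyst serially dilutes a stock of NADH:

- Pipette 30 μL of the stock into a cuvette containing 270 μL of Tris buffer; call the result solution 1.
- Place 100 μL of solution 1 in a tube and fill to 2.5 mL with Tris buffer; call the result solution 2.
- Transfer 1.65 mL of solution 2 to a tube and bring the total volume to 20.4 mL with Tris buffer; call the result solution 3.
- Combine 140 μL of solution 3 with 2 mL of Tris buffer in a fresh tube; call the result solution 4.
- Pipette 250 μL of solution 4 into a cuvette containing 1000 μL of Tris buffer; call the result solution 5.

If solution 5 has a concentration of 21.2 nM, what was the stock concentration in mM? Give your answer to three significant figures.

Step 1: 30 μL + 270 μL = 300 μL total → factor 300/30 = 10
Step 2: 100 μL brought to 2.5 mL → factor 2500/100 = 25
Step 3: 1.65 mL brought to 20.4 mL → factor 20.4/1.65 = 12.364
Step 4: 140 μL + 2 mL = 2140 μL total → factor 2140/140 = 15.286
Step 5: 250 μL + 1000 μL = 1250 μL total → factor 1250/250 = 5
Overall dilution factor = 10 × 25 × 12.364 × 15.286 × 5 = 2.3623 × 10^5
Stock = 21.2 nM × 2.3623 × 10^5 = 5.008 × 10^6 nM = 5.01 mM

5.01 mM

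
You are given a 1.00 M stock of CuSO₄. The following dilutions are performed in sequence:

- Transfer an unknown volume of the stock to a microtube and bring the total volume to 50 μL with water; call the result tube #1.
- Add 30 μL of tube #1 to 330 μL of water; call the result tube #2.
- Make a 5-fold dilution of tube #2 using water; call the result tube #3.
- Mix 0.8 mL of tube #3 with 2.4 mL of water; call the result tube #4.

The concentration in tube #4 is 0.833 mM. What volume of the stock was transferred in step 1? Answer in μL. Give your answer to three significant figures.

Step 1: v brought to 50 μL → factor = 50 μL/v
Step 2: 30 μL + 330 μL = 360 μL total → factor 360/30 = 12
Step 3: 5-fold → factor 5
Step 4: 0.8 mL + 2.4 mL = 3.2 mL total → factor 3.2/0.8 = 4
Product of known-step factors = 240
Overall factor = 1.00 M / (0.833 mM) = 1200.5
Step-1 factor = 1200.5 / 240 = 5.002
v = 50 μL / 5.002 = 10.0 μL

10.0 μL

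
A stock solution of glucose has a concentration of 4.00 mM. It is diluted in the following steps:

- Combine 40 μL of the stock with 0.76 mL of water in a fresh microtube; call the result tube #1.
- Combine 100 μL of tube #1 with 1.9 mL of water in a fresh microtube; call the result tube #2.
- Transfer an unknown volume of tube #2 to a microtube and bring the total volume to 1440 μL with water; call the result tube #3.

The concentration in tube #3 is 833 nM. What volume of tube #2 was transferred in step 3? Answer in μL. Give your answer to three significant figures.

120 μL

Step 1: 40 μL + 0.76 mL = 800 μL total → factor 800/40 = 20
Step 2: 100 μL + 1.9 mL = 2000 μL total → factor 2000/100 = 20
Step 3: v brought to 1440 μL → factor = 1440 μL/v
Product of known-step factors = 400
Overall factor = 4.00 mM / (833 nM) = 4801.9
Step-3 factor = 4801.9 / 400 = 12.005
v = 1440 μL / 12.005 = 120 μL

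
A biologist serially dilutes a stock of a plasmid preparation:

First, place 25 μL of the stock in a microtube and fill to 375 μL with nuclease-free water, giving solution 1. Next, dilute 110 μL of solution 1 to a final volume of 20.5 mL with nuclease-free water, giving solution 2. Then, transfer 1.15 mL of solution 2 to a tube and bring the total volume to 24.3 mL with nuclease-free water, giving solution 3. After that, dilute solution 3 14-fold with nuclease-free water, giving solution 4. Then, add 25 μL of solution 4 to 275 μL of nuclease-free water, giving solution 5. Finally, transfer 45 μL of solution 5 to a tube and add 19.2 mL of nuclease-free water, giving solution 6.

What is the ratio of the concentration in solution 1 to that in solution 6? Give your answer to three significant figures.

Step 1: 25 μL brought to 375 μL → factor 375/25 = 15
Step 2: 110 μL brought to 20.5 mL → factor 20500/110 = 186.36
Step 3: 1.15 mL brought to 24.3 mL → factor 24.3/1.15 = 21.13
Step 4: 14-fold → factor 14
Step 5: 25 μL + 275 μL = 300 μL total → factor 300/25 = 12
Step 6: 45 μL + 19.2 mL = 19245 μL total → factor 19245/45 = 427.67
Dilution factor to solution 1 = 15; to solution 6 = 4.244 × 10^9
[solution 1]/[solution 6] = (factor to solution 6)/(factor to solution 1) = 4.244 × 10^9/15 = 2.83 × 10^8

2.83 × 10^8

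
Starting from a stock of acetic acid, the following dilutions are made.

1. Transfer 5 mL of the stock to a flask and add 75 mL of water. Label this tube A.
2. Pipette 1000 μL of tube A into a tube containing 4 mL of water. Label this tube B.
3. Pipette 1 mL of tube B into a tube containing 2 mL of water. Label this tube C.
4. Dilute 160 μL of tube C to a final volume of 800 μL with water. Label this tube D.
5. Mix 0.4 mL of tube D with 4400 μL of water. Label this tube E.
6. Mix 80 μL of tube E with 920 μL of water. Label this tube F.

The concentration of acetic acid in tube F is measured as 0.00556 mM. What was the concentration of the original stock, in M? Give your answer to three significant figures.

1.00 M

Step 1: 5 mL + 75 mL = 80 mL total → factor 80/5 = 16
Step 2: 1000 μL + 4 mL = 5000 μL total → factor 5000/1000 = 5
Step 3: 1 mL + 2 mL = 3 mL total → factor 3/1 = 3
Step 4: 160 μL brought to 800 μL → factor 800/160 = 5
Step 5: 0.4 mL + 4400 μL = 4.8 mL total → factor 4.8/0.4 = 12
Step 6: 80 μL + 920 μL = 1000 μL total → factor 1000/80 = 12.5
Overall dilution factor = 16 × 5 × 3 × 5 × 12 × 12.5 = 1.8 × 10^5
Stock = 0.00556 mM × 1.8 × 10^5 = 1001 mM = 1.00 M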